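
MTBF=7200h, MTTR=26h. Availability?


Availability = MTBF / (MTBF + MTTR)
Availability = 7200 / (7200 + 26)
Availability = 7200 / 7226
Availability = 99.6402%

99.6402%


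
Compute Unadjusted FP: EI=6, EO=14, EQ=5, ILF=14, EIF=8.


UFP = EI*4 + EO*5 + EQ*4 + ILF*10 + EIF*7
UFP = 6*4 + 14*5 + 5*4 + 14*10 + 8*7
UFP = 24 + 70 + 20 + 140 + 56
UFP = 310

310


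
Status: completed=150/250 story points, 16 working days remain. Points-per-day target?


Formula: Required rate = Remaining points / Days left
Remaining = 250 - 150 = 100 points
Required rate = 100 / 16 = 6.25 points/day

6.25 points/day


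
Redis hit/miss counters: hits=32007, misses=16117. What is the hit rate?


Formula: hit rate = hits / (hits + misses) * 100
hit rate = 32007 / (32007 + 16117) * 100
hit rate = 32007 / 48124 * 100
hit rate = 66.51%

66.51%


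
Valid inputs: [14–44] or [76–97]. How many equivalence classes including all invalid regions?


Valid ranges: [14,44] and [76,97]
Class 1: x < 14 — invalid
Class 2: 14 ≤ x ≤ 44 — valid
Class 3: 44 < x < 76 — invalid (gap between ranges)
Class 4: 76 ≤ x ≤ 97 — valid
Class 5: x > 97 — invalid
Total equivalence classes: 5

5 equivalence classes


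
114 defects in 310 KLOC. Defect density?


Defect density = defects / KLOC
Defect density = 114 / 310
Defect density = 0.368 defects/KLOC

0.368 defects/KLOC


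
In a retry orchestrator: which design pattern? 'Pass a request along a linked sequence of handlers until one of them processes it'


This matches the Chain of Responsibility pattern

Chain of Responsibility


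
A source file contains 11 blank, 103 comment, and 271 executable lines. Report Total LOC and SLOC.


Total LOC = blank + comment + code
Total LOC = 11 + 103 + 271 = 385
SLOC (source only) = code = 271

Total LOC: 385, SLOC: 271


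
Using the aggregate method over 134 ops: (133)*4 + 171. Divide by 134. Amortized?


Formula: Amortized cost = Total cost / Operations
Total cost = (133 * 4) + (1 * 171)
Total cost = 532 + 171 = 703
Amortized = 703 / 134 = 5.2463

5.2463


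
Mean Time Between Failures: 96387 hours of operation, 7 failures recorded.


Formula: MTBF = Total operating time / Number of failures
MTBF = 96387 / 7
MTBF = 13769.57 hours

13769.57 hours


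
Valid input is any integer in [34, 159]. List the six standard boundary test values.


Range: [34, 159]
Boundaries: just below min, min, min+1, max-1, max, just above max
Values: [33, 34, 35, 158, 159, 160]

[33, 34, 35, 158, 159, 160]


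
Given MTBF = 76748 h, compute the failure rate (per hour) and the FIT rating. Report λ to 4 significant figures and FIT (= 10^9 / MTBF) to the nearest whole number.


Formula: λ = 1 / MTBF; FIT = λ × 1e9 = 1e9 / MTBF
λ = 1 / 76748 ≈ 1.303e-05 failures/hour
FIT = 1e9 / 76748 ≈ 13030 failures per 1e9 hours (nearest whole number)

λ = 1.303e-05 /h, FIT = 13030


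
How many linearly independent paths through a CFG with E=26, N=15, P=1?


Formula: V(G) = E - N + 2P
V(G) = 26 - 15 + 2*1
V(G) = 11 + 2
V(G) = 13

13


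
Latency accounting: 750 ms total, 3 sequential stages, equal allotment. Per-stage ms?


Formula: per_stage = total_budget / stages
per_stage = 750 / 3
per_stage = 250.0 ms

250.0 ms


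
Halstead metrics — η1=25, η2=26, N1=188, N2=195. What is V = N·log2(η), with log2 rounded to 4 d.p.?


Formula: V = N * log2(η), where N = N1 + N2 and η = η1 + η2
η = 25 + 26 = 51
N = 188 + 195 = 383
log2(51) ≈ 5.6724
V = 383 * 5.6724 = 2172.53

2172.53


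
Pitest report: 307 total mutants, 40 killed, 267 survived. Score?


Mutation score = killed / total * 100
Mutation score = 40 / 307 * 100
Mutation score = 13.03%

13.03%


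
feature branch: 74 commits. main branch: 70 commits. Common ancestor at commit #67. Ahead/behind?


Common ancestor: commit #67
feature commits after divergence: 74 - 67 = 7
main commits after divergence: 70 - 67 = 3
feature is 7 commits ahead of main
main is 3 commits ahead of feature

feature ahead: 7, main ahead: 3


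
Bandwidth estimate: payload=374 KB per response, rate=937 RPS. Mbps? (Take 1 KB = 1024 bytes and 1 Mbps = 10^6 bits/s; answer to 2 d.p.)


Formula: Mbps = payload_bytes * RPS * 8 / 1e6
Payload per request = 374 KB = 374 * 1024 = 382976 bytes
Total bytes/sec = 382976 * 937 = 358848512
Total bits/sec = 358848512 * 8 = 2870788096
Mbps = 2870788096 / 1e6 = 2870.79

2870.79 Mbps


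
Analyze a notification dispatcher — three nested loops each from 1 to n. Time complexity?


Reasoning: three levels of nesting over n
Complexity: O(n^3)

O(n^3)


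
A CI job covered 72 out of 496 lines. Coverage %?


Coverage = covered / total * 100
Coverage = 72 / 496 * 100
Coverage = 14.52%

14.52%


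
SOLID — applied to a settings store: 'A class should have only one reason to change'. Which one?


This describes the Single Responsibility Principle (SRP)

Single Responsibility Principle (SRP)


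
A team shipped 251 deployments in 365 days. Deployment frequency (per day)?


Formula: deployments per day = releases / days
= 251 / 365
= 0.688 deploys/day
(equivalently, 4.81 deploys/week)

0.688 deploys/day


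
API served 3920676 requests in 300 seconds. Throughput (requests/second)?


Formula: throughput = requests / seconds
throughput = 3920676 / 300
throughput = 13068.92 requests/second

13068.92 requests/second


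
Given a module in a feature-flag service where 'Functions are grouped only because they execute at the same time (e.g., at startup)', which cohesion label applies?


Reasoning: Related by timing only
Type: Temporal cohesion

Temporal cohesion


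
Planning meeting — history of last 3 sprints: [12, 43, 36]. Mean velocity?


Formula: Avg velocity = Total points / Number of sprints
Points: [12, 43, 36]
Sum = 12 + 43 + 36 = 91
Avg velocity = 91 / 3 = 30.33 points/sprint

30.33 points/sprint


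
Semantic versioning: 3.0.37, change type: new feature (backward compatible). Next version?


Current: 3.0.37
Change category: 'new feature (backward compatible)' → minor bump
SemVer rule: minor bump → increment MINOR, reset PATCH to 0 (MAJOR unchanged)
New: 3.1.0

3.1.0


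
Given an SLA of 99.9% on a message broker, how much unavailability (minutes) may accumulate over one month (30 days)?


Formula: allowed downtime = period * (100 - SLA) / 100
Period (month (30 days)) = 43200 minutes
Unavailability fraction = (100 - 99.9) / 100
Allowed downtime = 43200 * (100 - 99.9) / 100
Allowed downtime = 43.2 minutes

43.2 minutes


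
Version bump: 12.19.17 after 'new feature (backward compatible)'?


Current: 12.19.17
Change category: 'new feature (backward compatible)' → minor bump
SemVer rule: minor bump → increment MINOR, reset PATCH to 0 (MAJOR unchanged)
New: 12.20.0

12.20.0


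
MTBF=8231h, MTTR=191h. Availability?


Availability = MTBF / (MTBF + MTTR)
Availability = 8231 / (8231 + 191)
Availability = 8231 / 8422
Availability = 97.7321%

97.7321%


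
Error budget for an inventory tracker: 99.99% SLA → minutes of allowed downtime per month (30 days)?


Formula: allowed downtime = period * (100 - SLA) / 100
Period (month (30 days)) = 43200 minutes
Unavailability fraction = (100 - 99.99) / 100
Allowed downtime = 43200 * (100 - 99.99) / 100
Allowed downtime = 4.32 minutes

4.32 minutes


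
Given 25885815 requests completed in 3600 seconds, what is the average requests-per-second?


Formula: throughput = requests / seconds
throughput = 25885815 / 3600
throughput = 7190.5 requests/second

7190.5 requests/second


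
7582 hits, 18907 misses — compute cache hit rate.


Formula: hit rate = hits / (hits + misses) * 100
hit rate = 7582 / (7582 + 18907) * 100
hit rate = 7582 / 26489 * 100
hit rate = 28.62%

28.62%


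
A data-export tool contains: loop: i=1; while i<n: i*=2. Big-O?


Reasoning: i doubles each step so iterations are log2(n)
Complexity: O(log n)

O(log n)


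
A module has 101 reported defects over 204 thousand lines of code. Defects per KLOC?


Defect density = defects / KLOC
Defect density = 101 / 204
Defect density = 0.495 defects/KLOC

0.495 defects/KLOC


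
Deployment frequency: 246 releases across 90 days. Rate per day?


Formula: deployments per day = releases / days
= 246 / 90
= 2.733 deploys/day
(equivalently, 19.13 deploys/week)

2.733 deploys/day


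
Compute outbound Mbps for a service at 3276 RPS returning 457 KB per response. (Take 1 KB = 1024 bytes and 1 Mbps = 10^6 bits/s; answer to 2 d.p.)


Formula: Mbps = payload_bytes * RPS * 8 / 1e6
Payload per request = 457 KB = 457 * 1024 = 467968 bytes
Total bytes/sec = 467968 * 3276 = 1533063168
Total bits/sec = 1533063168 * 8 = 12264505344
Mbps = 12264505344 / 1e6 = 12264.51

12264.51 Mbps


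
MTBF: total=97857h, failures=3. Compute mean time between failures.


Formula: MTBF = Total operating time / Number of failures
MTBF = 97857 / 3
MTBF = 32619.0 hours

32619.0 hours


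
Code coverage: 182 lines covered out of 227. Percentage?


Coverage = covered / total * 100
Coverage = 182 / 227 * 100
Coverage = 80.18%

80.18%


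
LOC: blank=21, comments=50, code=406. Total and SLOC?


Total LOC = blank + comment + code
Total LOC = 21 + 50 + 406 = 477
SLOC (source only) = code = 406

Total LOC: 477, SLOC: 406


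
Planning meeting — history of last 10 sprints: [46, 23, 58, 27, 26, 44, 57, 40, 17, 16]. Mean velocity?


Formula: Avg velocity = Total points / Number of sprints
Points: [46, 23, 58, 27, 26, 44, 57, 40, 17, 16]
Sum = 46 + 23 + 58 + 27 + 26 + 44 + 57 + 40 + 17 + 16 = 354
Avg velocity = 354 / 10 = 35.4 points/sprint

35.4 points/sprint


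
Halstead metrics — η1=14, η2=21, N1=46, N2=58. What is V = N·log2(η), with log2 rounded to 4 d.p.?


Formula: V = N * log2(η), where N = N1 + N2 and η = η1 + η2
η = 14 + 21 = 35
N = 46 + 58 = 104
log2(35) ≈ 5.1293
V = 104 * 5.1293 = 533.45

533.45


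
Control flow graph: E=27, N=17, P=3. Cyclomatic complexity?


Formula: V(G) = E - N + 2P
V(G) = 27 - 17 + 2*3
V(G) = 10 + 6
V(G) = 16

16


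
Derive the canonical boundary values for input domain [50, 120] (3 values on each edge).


Range: [50, 120]
Boundaries: just below min, min, min+1, max-1, max, just above max
Values: [49, 50, 51, 119, 120, 121]

[49, 50, 51, 119, 120, 121]


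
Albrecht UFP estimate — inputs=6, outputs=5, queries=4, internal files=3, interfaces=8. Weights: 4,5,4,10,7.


UFP = EI*4 + EO*5 + EQ*4 + ILF*10 + EIF*7
UFP = 6*4 + 5*5 + 4*4 + 3*10 + 8*7
UFP = 24 + 25 + 16 + 30 + 56
UFP = 151

151


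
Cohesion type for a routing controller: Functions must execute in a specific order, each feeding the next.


Reasoning: Output of one is input to next
Type: Sequential cohesion

Sequential cohesion


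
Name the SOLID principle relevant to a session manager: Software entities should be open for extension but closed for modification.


This describes the Open/Closed Principle (OCP)

Open/Closed Principle (OCP)


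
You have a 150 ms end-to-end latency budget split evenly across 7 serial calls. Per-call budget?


Formula: per_stage = total_budget / stages
per_stage = 150 / 7
per_stage = 21.43 ms

21.43 ms


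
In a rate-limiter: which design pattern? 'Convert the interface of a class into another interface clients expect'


This matches the Adapter pattern

Adapter


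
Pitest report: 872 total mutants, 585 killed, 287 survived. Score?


Mutation score = killed / total * 100
Mutation score = 585 / 872 * 100
Mutation score = 67.09%

67.09%


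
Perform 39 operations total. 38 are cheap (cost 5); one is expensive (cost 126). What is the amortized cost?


Formula: Amortized cost = Total cost / Operations
Total cost = (38 * 5) + (1 * 126)
Total cost = 190 + 126 = 316
Amortized = 316 / 39 = 8.1026

8.1026


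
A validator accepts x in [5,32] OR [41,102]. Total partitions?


Valid ranges: [5,32] and [41,102]
Class 1: x < 5 — invalid
Class 2: 5 ≤ x ≤ 32 — valid
Class 3: 32 < x < 41 — invalid (gap between ranges)
Class 4: 41 ≤ x ≤ 102 — valid
Class 5: x > 102 — invalid
Total equivalence classes: 5

5 equivalence classes


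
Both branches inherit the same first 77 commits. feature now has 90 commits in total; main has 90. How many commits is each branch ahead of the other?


Common ancestor: commit #77
feature commits after divergence: 90 - 77 = 13
main commits after divergence: 90 - 77 = 13
feature is 13 commits ahead of main
main is 13 commits ahead of feature

feature ahead: 13, main ahead: 13


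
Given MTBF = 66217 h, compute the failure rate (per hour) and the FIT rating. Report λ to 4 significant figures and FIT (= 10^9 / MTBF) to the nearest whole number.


Formula: λ = 1 / MTBF; FIT = λ × 1e9 = 1e9 / MTBF
λ = 1 / 66217 ≈ 1.510e-05 failures/hour
FIT = 1e9 / 66217 ≈ 15102 failures per 1e9 hours (nearest whole number)

λ = 1.510e-05 /h, FIT = 15102


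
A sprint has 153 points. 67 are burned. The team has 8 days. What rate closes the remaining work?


Formula: Required rate = Remaining points / Days left
Remaining = 153 - 67 = 86 points
Required rate = 86 / 8 = 10.75 points/day

10.75 points/day


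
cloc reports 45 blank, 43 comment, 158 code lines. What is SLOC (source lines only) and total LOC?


Total LOC = blank + comment + code
Total LOC = 45 + 43 + 158 = 246
SLOC (source only) = code = 158

Total LOC: 246, SLOC: 158


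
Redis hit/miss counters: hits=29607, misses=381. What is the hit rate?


Formula: hit rate = hits / (hits + misses) * 100
hit rate = 29607 / (29607 + 381) * 100
hit rate = 29607 / 29988 * 100
hit rate = 98.73%

98.73%


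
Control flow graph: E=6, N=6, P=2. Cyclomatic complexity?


Formula: V(G) = E - N + 2P
V(G) = 6 - 6 + 2*2
V(G) = 0 + 4
V(G) = 4

4


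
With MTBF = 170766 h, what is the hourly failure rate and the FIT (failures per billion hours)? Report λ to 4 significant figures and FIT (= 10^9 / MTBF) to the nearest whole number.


Formula: λ = 1 / MTBF; FIT = λ × 1e9 = 1e9 / MTBF
λ = 1 / 170766 ≈ 5.856e-06 failures/hour
FIT = 1e9 / 170766 ≈ 5856 failures per 1e9 hours (nearest whole number)

λ = 5.856e-06 /h, FIT = 5856


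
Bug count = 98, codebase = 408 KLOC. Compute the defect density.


Defect density = defects / KLOC
Defect density = 98 / 408
Defect density = 0.24 defects/KLOC

0.24 defects/KLOC


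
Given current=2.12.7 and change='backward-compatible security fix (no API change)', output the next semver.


Current: 2.12.7
Change category: 'backward-compatible security fix (no API change)' → patch bump
SemVer rule: patch bump → increment PATCH (MAJOR and MINOR unchanged)
New: 2.12.8

2.12.8


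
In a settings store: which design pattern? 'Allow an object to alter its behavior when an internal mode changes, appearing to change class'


This matches the State pattern

State


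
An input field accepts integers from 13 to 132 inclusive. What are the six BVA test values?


Range: [13, 132]
Boundaries: just below min, min, min+1, max-1, max, just above max
Values: [12, 13, 14, 131, 132, 133]

[12, 13, 14, 131, 132, 133]


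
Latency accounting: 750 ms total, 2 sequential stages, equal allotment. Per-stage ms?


Formula: per_stage = total_budget / stages
per_stage = 750 / 2
per_stage = 375.0 ms

375.0 ms


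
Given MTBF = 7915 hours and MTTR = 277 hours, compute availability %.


Availability = MTBF / (MTBF + MTTR)
Availability = 7915 / (7915 + 277)
Availability = 7915 / 8192
Availability = 96.6187%

96.6187%


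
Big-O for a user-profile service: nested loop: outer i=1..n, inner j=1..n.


Reasoning: n iterations times n iterations
Complexity: O(n^2)

O(n^2)


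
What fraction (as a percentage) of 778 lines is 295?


Coverage = covered / total * 100
Coverage = 295 / 778 * 100
Coverage = 37.92%

37.92%


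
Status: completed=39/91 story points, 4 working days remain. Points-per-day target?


Formula: Required rate = Remaining points / Days left
Remaining = 91 - 39 = 52 points
Required rate = 52 / 4 = 13.0 points/day

13.0 points/day


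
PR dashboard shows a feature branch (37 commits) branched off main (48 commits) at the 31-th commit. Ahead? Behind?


Common ancestor: commit #31
feature commits after divergence: 37 - 31 = 6
main commits after divergence: 48 - 31 = 17
feature is 6 commits ahead of main
main is 17 commits ahead of feature

feature ahead: 6, main ahead: 17


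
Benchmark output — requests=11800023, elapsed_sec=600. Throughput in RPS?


Formula: throughput = requests / seconds
throughput = 11800023 / 600
throughput = 19666.71 requests/second

19666.71 requests/second


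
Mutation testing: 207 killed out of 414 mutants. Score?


Mutation score = killed / total * 100
Mutation score = 207 / 414 * 100
Mutation score = 50.0%

50.0%


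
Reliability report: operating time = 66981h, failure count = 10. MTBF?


Formula: MTBF = Total operating time / Number of failures
MTBF = 66981 / 10
MTBF = 6698.1 hours

6698.1 hours


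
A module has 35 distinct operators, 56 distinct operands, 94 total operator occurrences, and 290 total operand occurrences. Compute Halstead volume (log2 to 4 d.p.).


Formula: V = N * log2(η), where N = N1 + N2 and η = η1 + η2
η = 35 + 56 = 91
N = 94 + 290 = 384
log2(91) ≈ 6.5078
V = 384 * 6.5078 = 2499.00

2499.00


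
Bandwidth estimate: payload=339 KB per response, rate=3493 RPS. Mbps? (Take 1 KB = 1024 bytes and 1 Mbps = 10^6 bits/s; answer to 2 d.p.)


Formula: Mbps = payload_bytes * RPS * 8 / 1e6
Payload per request = 339 KB = 339 * 1024 = 347136 bytes
Total bytes/sec = 347136 * 3493 = 1212546048
Total bits/sec = 1212546048 * 8 = 9700368384
Mbps = 9700368384 / 1e6 = 9700.37

9700.37 Mbps


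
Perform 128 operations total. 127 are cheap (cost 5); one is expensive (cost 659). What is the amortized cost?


Formula: Amortized cost = Total cost / Operations
Total cost = (127 * 5) + (1 * 659)
Total cost = 635 + 659 = 1294
Amortized = 1294 / 128 = 10.1094

10.1094


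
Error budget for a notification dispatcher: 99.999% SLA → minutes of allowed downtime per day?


Formula: allowed downtime = period * (100 - SLA) / 100
Period (day) = 1440 minutes
Unavailability fraction = (100 - 99.999) / 100
Allowed downtime = 1440 * (100 - 99.999) / 100
Allowed downtime = 0.0144 minutes

0.0144 minutes


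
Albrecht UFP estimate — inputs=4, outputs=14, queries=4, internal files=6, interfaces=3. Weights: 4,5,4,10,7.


UFP = EI*4 + EO*5 + EQ*4 + ILF*10 + EIF*7
UFP = 4*4 + 14*5 + 4*4 + 6*10 + 3*7
UFP = 16 + 70 + 16 + 60 + 21
UFP = 183

183


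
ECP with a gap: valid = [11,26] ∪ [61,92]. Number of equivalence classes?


Valid ranges: [11,26] and [61,92]
Class 1: x < 11 — invalid
Class 2: 11 ≤ x ≤ 26 — valid
Class 3: 26 < x < 61 — invalid (gap between ranges)
Class 4: 61 ≤ x ≤ 92 — valid
Class 5: x > 92 — invalid
Total equivalence classes: 5

5 equivalence classes


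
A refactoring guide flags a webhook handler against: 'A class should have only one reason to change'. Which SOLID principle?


This describes the Single Responsibility Principle (SRP)

Single Responsibility Principle (SRP)


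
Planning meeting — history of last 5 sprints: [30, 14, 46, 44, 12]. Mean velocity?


Formula: Avg velocity = Total points / Number of sprints
Points: [30, 14, 46, 44, 12]
Sum = 30 + 14 + 46 + 44 + 12 = 146
Avg velocity = 146 / 5 = 29.2 points/sprint

29.2 points/sprint


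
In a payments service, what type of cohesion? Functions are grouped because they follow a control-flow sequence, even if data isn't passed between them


Reasoning: Grouped by order of execution within a routine, not by data flow
Type: Procedural cohesion

Procedural cohesion


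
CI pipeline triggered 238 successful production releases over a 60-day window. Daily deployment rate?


Formula: deployments per day = releases / days
= 238 / 60
= 3.967 deploys/day
(equivalently, 27.77 deploys/week)

3.967 deploys/day


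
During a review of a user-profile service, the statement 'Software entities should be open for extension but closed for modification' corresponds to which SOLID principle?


This describes the Open/Closed Principle (OCP)

Open/Closed Principle (OCP)


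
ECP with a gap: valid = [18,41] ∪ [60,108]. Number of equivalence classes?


Valid ranges: [18,41] and [60,108]
Class 1: x < 18 — invalid
Class 2: 18 ≤ x ≤ 41 — valid
Class 3: 41 < x < 60 — invalid (gap between ranges)
Class 4: 60 ≤ x ≤ 108 — valid
Class 5: x > 108 — invalid
Total equivalence classes: 5

5 equivalence classes


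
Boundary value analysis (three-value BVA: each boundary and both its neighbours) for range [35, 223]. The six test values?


Range: [35, 223]
Boundaries: just below min, min, min+1, max-1, max, just above max
Values: [34, 35, 36, 222, 223, 224]

[34, 35, 36, 222, 223, 224]


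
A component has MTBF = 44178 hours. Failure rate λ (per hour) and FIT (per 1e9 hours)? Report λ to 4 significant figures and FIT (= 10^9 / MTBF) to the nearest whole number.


Formula: λ = 1 / MTBF; FIT = λ × 1e9 = 1e9 / MTBF
λ = 1 / 44178 ≈ 2.264e-05 failures/hour
FIT = 1e9 / 44178 ≈ 22636 failures per 1e9 hours (nearest whole number)

λ = 2.264e-05 /h, FIT = 22636


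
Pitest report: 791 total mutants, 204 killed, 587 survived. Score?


Mutation score = killed / total * 100
Mutation score = 204 / 791 * 100
Mutation score = 25.79%

25.79%


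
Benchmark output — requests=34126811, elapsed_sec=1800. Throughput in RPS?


Formula: throughput = requests / seconds
throughput = 34126811 / 1800
throughput = 18959.34 requests/second

18959.34 requests/second


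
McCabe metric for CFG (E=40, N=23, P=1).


Formula: V(G) = E - N + 2P
V(G) = 40 - 23 + 2*1
V(G) = 17 + 2
V(G) = 19

19


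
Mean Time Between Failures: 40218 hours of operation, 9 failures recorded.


Formula: MTBF = Total operating time / Number of failures
MTBF = 40218 / 9
MTBF = 4468.67 hours

4468.67 hours


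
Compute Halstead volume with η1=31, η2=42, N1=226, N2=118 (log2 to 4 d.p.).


Formula: V = N * log2(η), where N = N1 + N2 and η = η1 + η2
η = 31 + 42 = 73
N = 226 + 118 = 344
log2(73) ≈ 6.1898
V = 344 * 6.1898 = 2129.29

2129.29


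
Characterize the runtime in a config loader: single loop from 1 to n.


Reasoning: one pass through n items
Complexity: O(n)

O(n)


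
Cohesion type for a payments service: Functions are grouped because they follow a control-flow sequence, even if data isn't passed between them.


Reasoning: Grouped by order of execution within a routine, not by data flow
Type: Procedural cohesion

Procedural cohesion


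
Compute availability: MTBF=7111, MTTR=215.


Availability = MTBF / (MTBF + MTTR)
Availability = 7111 / (7111 + 215)
Availability = 7111 / 7326
Availability = 97.0652%

97.0652%


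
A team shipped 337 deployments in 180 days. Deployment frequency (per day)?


Formula: deployments per day = releases / days
= 337 / 180
= 1.872 deploys/day
(equivalently, 13.11 deploys/week)

1.872 deploys/day


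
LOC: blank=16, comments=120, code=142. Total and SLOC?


Total LOC = blank + comment + code
Total LOC = 16 + 120 + 142 = 278
SLOC (source only) = code = 142

Total LOC: 278, SLOC: 142


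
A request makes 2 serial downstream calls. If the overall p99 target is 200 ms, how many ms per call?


Formula: per_stage = total_budget / stages
per_stage = 200 / 2
per_stage = 100.0 ms

100.0 ms


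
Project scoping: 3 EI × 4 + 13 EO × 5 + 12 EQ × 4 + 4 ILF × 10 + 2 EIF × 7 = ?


UFP = EI*4 + EO*5 + EQ*4 + ILF*10 + EIF*7
UFP = 3*4 + 13*5 + 12*4 + 4*10 + 2*7
UFP = 12 + 65 + 48 + 40 + 14
UFP = 179

179


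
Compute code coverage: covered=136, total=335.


Coverage = covered / total * 100
Coverage = 136 / 335 * 100
Coverage = 40.6%

40.6%


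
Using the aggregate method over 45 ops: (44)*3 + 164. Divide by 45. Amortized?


Formula: Amortized cost = Total cost / Operations
Total cost = (44 * 3) + (1 * 164)
Total cost = 132 + 164 = 296
Amortized = 296 / 45 = 6.5778

6.5778


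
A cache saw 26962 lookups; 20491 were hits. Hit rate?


Formula: hit rate = hits / (hits + misses) * 100
hit rate = 20491 / (20491 + 6471) * 100
hit rate = 20491 / 26962 * 100
hit rate = 76.0%

76.0%


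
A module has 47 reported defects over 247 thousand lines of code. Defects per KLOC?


Defect density = defects / KLOC
Defect density = 47 / 247
Defect density = 0.19 defects/KLOC

0.19 defects/KLOC


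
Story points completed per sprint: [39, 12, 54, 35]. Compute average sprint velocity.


Formula: Avg velocity = Total points / Number of sprints
Points: [39, 12, 54, 35]
Sum = 39 + 12 + 54 + 35 = 140
Avg velocity = 140 / 4 = 35.0 points/sprint

35.0 points/sprint


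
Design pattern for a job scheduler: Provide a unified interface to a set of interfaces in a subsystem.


This matches the Facade pattern

Facade


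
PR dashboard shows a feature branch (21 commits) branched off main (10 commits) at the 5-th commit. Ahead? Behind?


Common ancestor: commit #5
feature commits after divergence: 21 - 5 = 16
main commits after divergence: 10 - 5 = 5
feature is 16 commits ahead of main
main is 5 commits ahead of feature

feature ahead: 16, main ahead: 5


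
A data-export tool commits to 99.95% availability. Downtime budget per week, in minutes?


Formula: allowed downtime = period * (100 - SLA) / 100
Period (week) = 10080 minutes
Unavailability fraction = (100 - 99.95) / 100
Allowed downtime = 10080 * (100 - 99.95) / 100
Allowed downtime = 5.04 minutes

5.04 minutes


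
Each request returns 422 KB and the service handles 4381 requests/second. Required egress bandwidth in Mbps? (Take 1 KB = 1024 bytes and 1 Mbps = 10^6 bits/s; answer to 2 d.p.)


Formula: Mbps = payload_bytes * RPS * 8 / 1e6
Payload per request = 422 KB = 422 * 1024 = 432128 bytes
Total bytes/sec = 432128 * 4381 = 1893152768
Total bits/sec = 1893152768 * 8 = 15145222144
Mbps = 15145222144 / 1e6 = 15145.22

15145.22 Mbps


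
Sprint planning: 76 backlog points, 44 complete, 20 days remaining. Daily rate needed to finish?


Formula: Required rate = Remaining points / Days left
Remaining = 76 - 44 = 32 points
Required rate = 32 / 20 = 1.6 points/day

1.6 points/day


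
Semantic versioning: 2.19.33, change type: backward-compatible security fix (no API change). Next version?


Current: 2.19.33
Change category: 'backward-compatible security fix (no API change)' → patch bump
SemVer rule: patch bump → increment PATCH (MAJOR and MINOR unchanged)
New: 2.19.34

2.19.34


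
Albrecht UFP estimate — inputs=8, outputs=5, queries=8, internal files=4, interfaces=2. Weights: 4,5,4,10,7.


UFP = EI*4 + EO*5 + EQ*4 + ILF*10 + EIF*7
UFP = 8*4 + 5*5 + 8*4 + 4*10 + 2*7
UFP = 32 + 25 + 32 + 40 + 14
UFP = 143

143


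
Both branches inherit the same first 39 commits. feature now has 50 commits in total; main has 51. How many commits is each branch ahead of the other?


Common ancestor: commit #39
feature commits after divergence: 50 - 39 = 11
main commits after divergence: 51 - 39 = 12
feature is 11 commits ahead of main
main is 12 commits ahead of feature

feature ahead: 11, main ahead: 12


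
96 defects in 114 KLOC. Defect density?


Defect density = defects / KLOC
Defect density = 96 / 114
Defect density = 0.842 defects/KLOC

0.842 defects/KLOC


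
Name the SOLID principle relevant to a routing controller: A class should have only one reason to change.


This describes the Single Responsibility Principle (SRP)

Single Responsibility Principle (SRP)


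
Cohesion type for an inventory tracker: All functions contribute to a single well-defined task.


Reasoning: Best: single purpose
Type: Functional cohesion

Functional cohesion


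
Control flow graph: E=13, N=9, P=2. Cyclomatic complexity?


Formula: V(G) = E - N + 2P
V(G) = 13 - 9 + 2*2
V(G) = 4 + 4
V(G) = 8

8


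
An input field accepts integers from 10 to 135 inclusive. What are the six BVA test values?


Range: [10, 135]
Boundaries: just below min, min, min+1, max-1, max, just above max
Values: [9, 10, 11, 134, 135, 136]

[9, 10, 11, 134, 135, 136]


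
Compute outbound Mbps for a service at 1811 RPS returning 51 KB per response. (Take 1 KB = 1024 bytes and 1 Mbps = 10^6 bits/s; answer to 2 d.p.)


Formula: Mbps = payload_bytes * RPS * 8 / 1e6
Payload per request = 51 KB = 51 * 1024 = 52224 bytes
Total bytes/sec = 52224 * 1811 = 94577664
Total bits/sec = 94577664 * 8 = 756621312
Mbps = 756621312 / 1e6 = 756.62

756.62 Mbps


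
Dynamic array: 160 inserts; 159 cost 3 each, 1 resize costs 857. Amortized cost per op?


Formula: Amortized cost = Total cost / Operations
Total cost = (159 * 3) + (1 * 857)
Total cost = 477 + 857 = 1334
Amortized = 1334 / 160 = 8.3375

8.3375


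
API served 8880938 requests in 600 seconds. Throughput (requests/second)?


Formula: throughput = requests / seconds
throughput = 8880938 / 600
throughput = 14801.56 requests/second

14801.56 requests/second


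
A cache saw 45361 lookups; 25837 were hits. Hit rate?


Formula: hit rate = hits / (hits + misses) * 100
hit rate = 25837 / (25837 + 19524) * 100
hit rate = 25837 / 45361 * 100
hit rate = 56.96%

56.96%


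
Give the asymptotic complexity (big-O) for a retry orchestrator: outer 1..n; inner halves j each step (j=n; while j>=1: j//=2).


Reasoning: n times log n
Complexity: O(n log n)

O(n log n)


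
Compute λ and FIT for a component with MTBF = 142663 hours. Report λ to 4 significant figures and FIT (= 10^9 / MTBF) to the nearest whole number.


Formula: λ = 1 / MTBF; FIT = λ × 1e9 = 1e9 / MTBF
λ = 1 / 142663 ≈ 7.010e-06 failures/hour
FIT = 1e9 / 142663 ≈ 7010 failures per 1e9 hours (nearest whole number)

λ = 7.010e-06 /h, FIT = 7010


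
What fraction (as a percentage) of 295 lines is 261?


Coverage = covered / total * 100
Coverage = 261 / 295 * 100
Coverage = 88.47%

88.47%


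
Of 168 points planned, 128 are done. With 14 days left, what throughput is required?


Formula: Required rate = Remaining points / Days left
Remaining = 168 - 128 = 40 points
Required rate = 40 / 14 = 2.86 points/day

2.86 points/day


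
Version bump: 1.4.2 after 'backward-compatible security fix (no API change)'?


Current: 1.4.2
Change category: 'backward-compatible security fix (no API change)' → patch bump
SemVer rule: patch bump → increment PATCH (MAJOR and MINOR unchanged)
New: 1.4.3

1.4.3


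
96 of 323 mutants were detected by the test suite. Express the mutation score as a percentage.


Mutation score = killed / total * 100
Mutation score = 96 / 323 * 100
Mutation score = 29.72%

29.72%


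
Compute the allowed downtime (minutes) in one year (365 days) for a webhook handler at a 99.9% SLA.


Formula: allowed downtime = period * (100 - SLA) / 100
Period (year (365 days)) = 525600 minutes
Unavailability fraction = (100 - 99.9) / 100
Allowed downtime = 525600 * (100 - 99.9) / 100
Allowed downtime = 525.6 minutes

525.6 minutes


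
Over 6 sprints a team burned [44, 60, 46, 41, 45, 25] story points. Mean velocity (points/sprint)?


Formula: Avg velocity = Total points / Number of sprints
Points: [44, 60, 46, 41, 45, 25]
Sum = 44 + 60 + 46 + 41 + 45 + 25 = 261
Avg velocity = 261 / 6 = 43.5 points/sprint

43.5 points/sprint


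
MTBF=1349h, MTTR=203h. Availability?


Availability = MTBF / (MTBF + MTTR)
Availability = 1349 / (1349 + 203)
Availability = 1349 / 1552
Availability = 86.9201%

86.9201%


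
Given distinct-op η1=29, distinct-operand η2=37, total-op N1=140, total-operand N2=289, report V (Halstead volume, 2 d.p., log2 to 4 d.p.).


Formula: V = N * log2(η), where N = N1 + N2 and η = η1 + η2
η = 29 + 37 = 66
N = 140 + 289 = 429
log2(66) ≈ 6.0444
V = 429 * 6.0444 = 2593.05

2593.05


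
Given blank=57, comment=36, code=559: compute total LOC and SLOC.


Total LOC = blank + comment + code
Total LOC = 57 + 36 + 559 = 652
SLOC (source only) = code = 559

Total LOC: 652, SLOC: 559


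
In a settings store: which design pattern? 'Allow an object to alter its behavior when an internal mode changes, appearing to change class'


This matches the State pattern

State


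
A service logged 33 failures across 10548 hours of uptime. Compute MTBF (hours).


Formula: MTBF = Total operating time / Number of failures
MTBF = 10548 / 33
MTBF = 319.64 hours

319.64 hours


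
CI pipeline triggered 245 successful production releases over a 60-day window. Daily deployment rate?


Formula: deployments per day = releases / days
= 245 / 60
= 4.083 deploys/day
(equivalently, 28.58 deploys/week)

4.083 deploys/day


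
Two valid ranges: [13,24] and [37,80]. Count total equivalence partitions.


Valid ranges: [13,24] and [37,80]
Class 1: x < 13 — invalid
Class 2: 13 ≤ x ≤ 24 — valid
Class 3: 24 < x < 37 — invalid (gap between ranges)
Class 4: 37 ≤ x ≤ 80 — valid
Class 5: x > 80 — invalid
Total equivalence classes: 5

5 equivalence classes


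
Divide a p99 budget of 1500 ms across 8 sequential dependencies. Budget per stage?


Formula: per_stage = total_budget / stages
per_stage = 1500 / 8
per_stage = 187.5 ms

187.5 ms


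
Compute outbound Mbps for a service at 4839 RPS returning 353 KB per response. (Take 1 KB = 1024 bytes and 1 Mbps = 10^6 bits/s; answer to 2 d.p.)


Formula: Mbps = payload_bytes * RPS * 8 / 1e6
Payload per request = 353 KB = 353 * 1024 = 361472 bytes
Total bytes/sec = 361472 * 4839 = 1749163008
Total bits/sec = 1749163008 * 8 = 13993304064
Mbps = 13993304064 / 1e6 = 13993.3

13993.3 Mbps


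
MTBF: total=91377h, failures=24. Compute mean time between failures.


Formula: MTBF = Total operating time / Number of failures
MTBF = 91377 / 24
MTBF = 3807.38 hours

3807.38 hours


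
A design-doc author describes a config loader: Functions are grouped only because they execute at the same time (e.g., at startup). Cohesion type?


Reasoning: Related by timing only
Type: Temporal cohesion

Temporal cohesion


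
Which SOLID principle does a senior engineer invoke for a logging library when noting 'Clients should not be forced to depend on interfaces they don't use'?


This describes the Interface Segregation Principle (ISP)

Interface Segregation Principle (ISP)


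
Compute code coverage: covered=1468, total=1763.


Coverage = covered / total * 100
Coverage = 1468 / 1763 * 100
Coverage = 83.27%

83.27%


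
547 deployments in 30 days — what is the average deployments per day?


Formula: deployments per day = releases / days
= 547 / 30
= 18.233 deploys/day
(equivalently, 127.63 deploys/week)

18.233 deploys/day


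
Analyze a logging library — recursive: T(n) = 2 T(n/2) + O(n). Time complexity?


Reasoning: master theorem case 2 (merge-sort recurrence)
Complexity: O(n log n)

O(n log n)


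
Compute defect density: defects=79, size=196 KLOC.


Defect density = defects / KLOC
Defect density = 79 / 196
Defect density = 0.403 defects/KLOC

0.403 defects/KLOC


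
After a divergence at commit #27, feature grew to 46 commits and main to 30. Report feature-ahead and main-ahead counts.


Common ancestor: commit #27
feature commits after divergence: 46 - 27 = 19
main commits after divergence: 30 - 27 = 3
feature is 19 commits ahead of main
main is 3 commits ahead of feature

feature ahead: 19, main ahead: 3


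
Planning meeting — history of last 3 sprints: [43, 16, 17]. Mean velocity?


Formula: Avg velocity = Total points / Number of sprints
Points: [43, 16, 17]
Sum = 43 + 16 + 17 = 76
Avg velocity = 76 / 3 = 25.33 points/sprint

25.33 points/sprint


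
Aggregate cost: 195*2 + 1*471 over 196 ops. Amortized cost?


Formula: Amortized cost = Total cost / Operations
Total cost = (195 * 2) + (1 * 471)
Total cost = 390 + 471 = 861
Amortized = 861 / 196 = 4.3929

4.3929


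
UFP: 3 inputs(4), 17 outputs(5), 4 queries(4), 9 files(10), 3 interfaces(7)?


UFP = EI*4 + EO*5 + EQ*4 + ILF*10 + EIF*7
UFP = 3*4 + 17*5 + 4*4 + 9*10 + 3*7
UFP = 12 + 85 + 16 + 90 + 21
UFP = 224

224


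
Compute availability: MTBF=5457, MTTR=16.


Availability = MTBF / (MTBF + MTTR)
Availability = 5457 / (5457 + 16)
Availability = 5457 / 5473
Availability = 99.7077%

99.7077%


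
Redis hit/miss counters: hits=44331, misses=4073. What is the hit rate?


Formula: hit rate = hits / (hits + misses) * 100
hit rate = 44331 / (44331 + 4073) * 100
hit rate = 44331 / 48404 * 100
hit rate = 91.59%

91.59%


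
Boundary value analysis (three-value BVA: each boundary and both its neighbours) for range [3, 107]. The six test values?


Range: [3, 107]
Boundaries: just below min, min, min+1, max-1, max, just above max
Values: [2, 3, 4, 106, 107, 108]

[2, 3, 4, 106, 107, 108]


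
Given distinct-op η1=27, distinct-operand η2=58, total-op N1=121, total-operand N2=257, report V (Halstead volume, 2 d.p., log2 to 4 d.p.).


Formula: V = N * log2(η), where N = N1 + N2 and η = η1 + η2
η = 27 + 58 = 85
N = 121 + 257 = 378
log2(85) ≈ 6.4094
V = 378 * 6.4094 = 2422.75

2422.75


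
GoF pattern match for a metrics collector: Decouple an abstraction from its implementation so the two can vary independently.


This matches the Bridge pattern

Bridge


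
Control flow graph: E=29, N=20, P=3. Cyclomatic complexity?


Formula: V(G) = E - N + 2P
V(G) = 29 - 20 + 2*3
V(G) = 9 + 6
V(G) = 15

15


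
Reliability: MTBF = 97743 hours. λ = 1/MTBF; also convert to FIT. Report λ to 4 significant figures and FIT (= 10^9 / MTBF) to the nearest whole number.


Formula: λ = 1 / MTBF; FIT = λ × 1e9 = 1e9 / MTBF
λ = 1 / 97743 ≈ 1.023e-05 failures/hour
FIT = 1e9 / 97743 ≈ 10231 failures per 1e9 hours (nearest whole number)

λ = 1.023e-05 /h, FIT = 10231


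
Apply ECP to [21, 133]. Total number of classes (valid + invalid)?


Valid range: [21, 133]
Class 1: x < 21 — invalid
Class 2: 21 ≤ x ≤ 133 — valid
Class 3: x > 133 — invalid
Total equivalence classes: 3

3 equivalence classes


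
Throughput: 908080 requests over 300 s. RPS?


Formula: throughput = requests / seconds
throughput = 908080 / 300
throughput = 3026.93 requests/second

3026.93 requests/second


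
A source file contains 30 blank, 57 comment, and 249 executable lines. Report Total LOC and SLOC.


Total LOC = blank + comment + code
Total LOC = 30 + 57 + 249 = 336
SLOC (source only) = code = 249

Total LOC: 336, SLOC: 249


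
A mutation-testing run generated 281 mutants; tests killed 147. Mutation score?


Mutation score = killed / total * 100
Mutation score = 147 / 281 * 100
Mutation score = 52.31%

52.31%


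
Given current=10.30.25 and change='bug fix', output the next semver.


Current: 10.30.25
Change category: 'bug fix' → patch bump
SemVer rule: patch bump → increment PATCH (MAJOR and MINOR unchanged)
New: 10.30.26

10.30.26


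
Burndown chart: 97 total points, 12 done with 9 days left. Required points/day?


Formula: Required rate = Remaining points / Days left
Remaining = 97 - 12 = 85 points
Required rate = 85 / 9 = 9.44 points/day

9.44 points/day


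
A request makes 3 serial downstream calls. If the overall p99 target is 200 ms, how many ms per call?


Formula: per_stage = total_budget / stages
per_stage = 200 / 3
per_stage = 66.67 ms

66.67 ms


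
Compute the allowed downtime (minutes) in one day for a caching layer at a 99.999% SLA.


Formula: allowed downtime = period * (100 - SLA) / 100
Period (day) = 1440 minutes
Unavailability fraction = (100 - 99.999) / 100
Allowed downtime = 1440 * (100 - 99.999) / 100
Allowed downtime = 0.0144 minutes

0.0144 minutes
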